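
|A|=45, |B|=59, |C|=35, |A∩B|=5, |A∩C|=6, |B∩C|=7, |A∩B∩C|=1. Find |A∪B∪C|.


|A∪B∪C| = 45+59+35-5-6-7+1 = 122

|A∪B∪C| = 122


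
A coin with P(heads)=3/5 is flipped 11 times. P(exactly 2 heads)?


Binomial: P(X=2) = C(11,2)×p^2×(1-p)^9
= 55 × 9/25 × 512/1953125 = 50688/9765625

P(X=2) = 50688/9765625 ≈ 0.52%


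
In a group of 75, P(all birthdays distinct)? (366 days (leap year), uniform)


P(all different) = Π(366-i)/366 for i=0..74
= (366/366)×(365/366)×...×(292/366)
= 0.000287

P ≈ 0.0003 ≈ 0.03%


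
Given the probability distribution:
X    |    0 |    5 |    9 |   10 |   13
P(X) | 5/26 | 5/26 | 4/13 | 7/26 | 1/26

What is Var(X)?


E[X] = 90/13
E[X²] = 821/13
Var(X) = E[X²] - (E[X])² = 821/13 - 8100/169 = 2573/169

Var(X) = 2573/169 ≈ 15.2249


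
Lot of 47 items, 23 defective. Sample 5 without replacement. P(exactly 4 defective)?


Hypergeometric: C(23,4)×C(24,1)/C(47,5)
= 8855×24/1533939 = 280/2021

P(X=4) = 280/2021 ≈ 13.85%


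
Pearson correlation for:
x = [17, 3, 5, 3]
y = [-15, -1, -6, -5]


n=4, Σx=28, Σy=-27, Σxy=-303, Σx²=332, Σy²=287
r = (4×(-303) - 28×(-27))/√((4×332 - 28²)(4×287 - (-27)²))
= -456/√(544×419) = -456/√227936 ≈ -456/477.4264 ≈ -0.9551

r ≈ -0.9551


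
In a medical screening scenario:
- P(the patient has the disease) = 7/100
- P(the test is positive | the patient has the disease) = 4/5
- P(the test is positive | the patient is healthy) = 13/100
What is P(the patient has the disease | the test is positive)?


Using Bayes' theorem:
P(A|B) = P(B|A)·P(A) / P(B)

P(the test is positive) = 4/5 × 7/100 + 13/100 × 93/100
= 7/125 + 1209/10000 = 1769/10000

P(the patient has the disease|the test is positive) = (7/125) / (1769/10000) = 560/1769

P(the patient has the disease|the test is positive) = 560/1769 ≈ 31.66%


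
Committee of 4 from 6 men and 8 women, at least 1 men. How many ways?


Count by #men:
  1M,3W: C(6,1)×C(8,3)=336
  2M,2W: C(6,2)×C(8,2)=420
  3M,1W: C(6,3)×C(8,1)=160
  4M,0W: C(6,4)×C(8,0)=15
Total = 931

931


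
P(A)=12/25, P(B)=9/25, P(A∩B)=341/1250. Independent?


P(A)×P(B) = 108/625
P(A∩B) = 341/1250
Not equal → NOT independent

No, not independent


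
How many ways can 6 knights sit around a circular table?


Circular arrangements of 6 distinct objects: fix one position to break rotational symmetry.
(n-1)! = 5! = 120

120


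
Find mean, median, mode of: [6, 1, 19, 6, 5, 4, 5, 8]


Sorted: [1, 4, 5, 5, 6, 6, 8, 19]
Mean = 54/8 = 27/4
Median = 11/2
Freq: {6: 2, 1: 1, 19: 1, 5: 2, 4: 1, 8: 1}
Mode: [5, 6]

Mean=27/4, Median=11/2, Mode=[5, 6]


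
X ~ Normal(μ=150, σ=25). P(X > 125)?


z = (125-150)/25 = -1.0
P(X > 125) = 1 - P(Z ≤ -1.0) = 1 - 0.1587 = 0.8413

P(X > 125) ≈ 0.8413


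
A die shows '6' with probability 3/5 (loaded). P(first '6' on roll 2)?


Geometric: P(X=2) = (1-p)^(k-1)×p = (2/5)^1×3/5 = 6/25

P(X=2) = 6/25 ≈ 24.00%


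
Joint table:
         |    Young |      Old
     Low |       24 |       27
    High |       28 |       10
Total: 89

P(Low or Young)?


P(Low∨Young) = P(Low) + P(Young) - P(Low∧Young)
= (51 + 52 - 24)/89 = 79/89

P = 79/89 ≈ 88.76%


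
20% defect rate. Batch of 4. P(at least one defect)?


P(all good) = (4/5)^4 = 256/625
P(≥1 defect) = 369/625

P = 369/625 ≈ 59.04%


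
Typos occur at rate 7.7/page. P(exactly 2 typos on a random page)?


Poisson(λ=7.7): P(X=2) = e^(-λ)×λ^k/k!
= e^(-7.7) × 7.7^2 / 2!
≈ 0.0004528271829 × 59.29 / 2 ≈ 0.013424

P(X=2) ≈ 0.013424 ≈ 1.34%


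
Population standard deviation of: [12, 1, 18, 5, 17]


Mean = 53/5
  (12-53/5)²=49/25
  (1-53/5)²=2304/25
  (18-53/5)²=1369/25
  (5-53/5)²=784/25
  (17-53/5)²=1024/25
Σ(x-μ)² = 1106/5
σ² = (1106/5)/5 = 1106/25

σ = √(1106/25) ≈ 6.6513


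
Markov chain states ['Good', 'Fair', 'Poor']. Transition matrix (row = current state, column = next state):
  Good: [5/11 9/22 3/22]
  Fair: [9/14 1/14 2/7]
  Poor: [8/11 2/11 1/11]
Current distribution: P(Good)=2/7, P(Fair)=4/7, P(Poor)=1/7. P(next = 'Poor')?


P(next=Poor) = Σᵢ P(now=i)×P(i→Poor)
= 2/7×3/22 + 4/7×2/7 + 1/7×1/11
= 3/77 + 8/49 + 1/77 = 116/539

P = 116/539 ≈ 0.2152


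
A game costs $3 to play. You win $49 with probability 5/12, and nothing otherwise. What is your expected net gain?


E[gain] = (49-3)×5/12 + (-3)×7/12
= 115/6 - 7/4 = 209/12

Expected net gain = $209/12 ≈ $17.42


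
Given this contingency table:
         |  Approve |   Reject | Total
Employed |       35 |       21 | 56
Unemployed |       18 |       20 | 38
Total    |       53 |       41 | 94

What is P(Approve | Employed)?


P(Approve | Employed) = 35/(35+21) = 35/56 = 5/8

P(Approve|Employed) = 5/8 ≈ 62.50%


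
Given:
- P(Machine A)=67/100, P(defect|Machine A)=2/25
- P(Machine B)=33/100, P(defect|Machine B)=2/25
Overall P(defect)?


P(B) = Σ P(B|Aᵢ)×P(Aᵢ)
  2/25×67/100 = 67/1250
  2/25×33/100 = 33/1250
Sum = 2/25

P(defect) = 2/25 ≈ 8.00%


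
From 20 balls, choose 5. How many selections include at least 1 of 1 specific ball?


Complement: C(20,5) - C(19,5) = 15504 - 11628 = 3876

3876


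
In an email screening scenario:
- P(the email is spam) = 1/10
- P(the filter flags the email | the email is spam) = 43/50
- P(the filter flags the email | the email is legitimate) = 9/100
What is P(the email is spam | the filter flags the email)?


Using Bayes' theorem:
P(A|B) = P(B|A)·P(A) / P(B)

P(the filter flags the email) = 43/50 × 1/10 + 9/100 × 9/10
= 43/500 + 81/1000 = 167/1000

P(the email is spam|the filter flags the email) = (43/500) / (167/1000) = 86/167

P(the email is spam|the filter flags the email) = 86/167 ≈ 51.50%


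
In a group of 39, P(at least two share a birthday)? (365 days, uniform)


P(all different) = Π(365-i)/365 for i=0..38
= 0.121780
P(match) = 1 - 0.121780 = 0.878220

P ≈ 0.8782 ≈ 87.82%


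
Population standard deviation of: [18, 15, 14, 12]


Mean = 59/4
  (18-59/4)²=169/16
  (15-59/4)²=1/16
  (14-59/4)²=9/16
  (12-59/4)²=121/16
Σ(x-μ)² = 75/4
σ² = (75/4)/4 = 75/16

σ = √(75/16) ≈ 2.1651


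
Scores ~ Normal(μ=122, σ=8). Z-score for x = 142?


z = (x - μ)/σ = (142 - 122)/8 = 2.5

z = 2.5


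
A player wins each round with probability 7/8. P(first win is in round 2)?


Geometric: P(X=2) = (1-p)^(k-1)×p = (1/8)^1×7/8 = 7/64

P(X=2) = 7/64 ≈ 10.94%


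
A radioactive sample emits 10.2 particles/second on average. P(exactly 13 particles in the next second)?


Poisson(λ=10.2): P(X=13) = e^(-λ)×λ^k/k!
= e^(-10.2) × 10.2^13 / 13!
≈ 3.717031868e-05 × 1.29360663045e+13 / 6227020800 ≈ 0.077218

P(X=13) ≈ 0.077218 ≈ 7.72%


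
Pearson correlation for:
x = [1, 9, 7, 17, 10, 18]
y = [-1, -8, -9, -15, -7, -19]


n=6, Σx=62, Σy=-59, Σxy=-803, Σx²=844, Σy²=781
r = (6×(-803) - 62×(-59))/√((6×844 - 62²)(6×781 - (-59)²))
= -1160/√(1220×1205) = -1160/√1470100 ≈ -1160/1212.4768 ≈ -0.9567

r ≈ -0.9567


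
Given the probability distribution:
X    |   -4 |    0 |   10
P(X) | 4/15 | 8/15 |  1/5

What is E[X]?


E[X] = Σ x·P(X=x)
= (-4)×(4/15) + (0)×(8/15) + (10)×(1/5)
= 14/15

E[X] = 14/15


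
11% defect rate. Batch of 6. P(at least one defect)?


P(all good) = (89/100)^6 = 496981290961/1000000000000
P(≥1 defect) = 503018709039/1000000000000

P = 503018709039/1000000000000 ≈ 50.30%


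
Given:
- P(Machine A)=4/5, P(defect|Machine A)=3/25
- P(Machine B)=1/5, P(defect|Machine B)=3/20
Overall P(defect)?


P(B) = Σ P(B|Aᵢ)×P(Aᵢ)
  3/25×4/5 = 12/125
  3/20×1/5 = 3/100
Sum = 63/500

P(defect) = 63/500 ≈ 12.60%


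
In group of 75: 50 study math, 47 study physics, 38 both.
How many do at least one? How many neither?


|A∪B| = 50+47-38 = 59
Neither = 75-59 = 16

At least one: 59; Neither: 16


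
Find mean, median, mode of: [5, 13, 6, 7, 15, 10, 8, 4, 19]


Sorted: [4, 5, 6, 7, 8, 10, 13, 15, 19]
Mean = 87/9 = 29/3
Median = 8
Freq: {5: 1, 13: 1, 6: 1, 7: 1, 15: 1, 10: 1, 8: 1, 4: 1, 19: 1}
Mode: No mode

Mean=29/3, Median=8, Mode=No mode


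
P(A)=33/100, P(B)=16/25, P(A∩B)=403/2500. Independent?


P(A)×P(B) = 132/625
P(A∩B) = 403/2500
Not equal → NOT independent

No, not independent


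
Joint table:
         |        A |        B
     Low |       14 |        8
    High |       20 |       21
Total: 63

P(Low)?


P(Low) = (14+8)/63 = 22/63

P(Low) = 22/63 ≈ 34.92%


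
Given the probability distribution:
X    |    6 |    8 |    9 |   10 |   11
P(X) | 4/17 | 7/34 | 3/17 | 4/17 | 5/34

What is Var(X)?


E[X] = 293/34
E[X²] = 2627/34
Var(X) = E[X²] - (E[X])² = 2627/34 - 85849/1156 = 3469/1156

Var(X) = 3469/1156 ≈ 3.0009


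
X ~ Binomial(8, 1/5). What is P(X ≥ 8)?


P(X ≥ 8) = Σ P(X=i) for i=8..8
P(X=8) = 1/390625
Sum = 1/390625

P(X ≥ 8) = 1/390625 ≈ 0.00%


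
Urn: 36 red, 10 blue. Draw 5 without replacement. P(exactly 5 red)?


Hypergeometric: C(36,5)×C(10,0)/C(46,5)
= 376992×1/1370754 = 272/989

P(X=5) = 272/989 ≈ 27.50%


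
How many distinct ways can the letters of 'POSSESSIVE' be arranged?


Letters: 10, freq: {'P': 1, 'O': 1, 'S': 4, 'E': 2, 'I': 1, 'V': 1}
10!/(1!×1!×4!×2!×1!×1!) = 3628800/48 = 75600

75600


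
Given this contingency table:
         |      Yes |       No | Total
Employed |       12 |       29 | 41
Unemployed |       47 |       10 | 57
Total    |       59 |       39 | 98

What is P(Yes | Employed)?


P(Yes | Employed) = 12/(12+29) = 12/41

P(Yes|Employed) = 12/41 ≈ 29.27%


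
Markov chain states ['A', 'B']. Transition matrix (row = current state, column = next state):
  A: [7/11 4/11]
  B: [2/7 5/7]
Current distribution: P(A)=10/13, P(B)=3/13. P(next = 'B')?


P(next=B) = Σᵢ P(now=i)×P(i→B)
= 10/13×4/11 + 3/13×5/7
= 40/143 + 15/91 = 445/1001

P = 445/1001 ≈ 0.4446


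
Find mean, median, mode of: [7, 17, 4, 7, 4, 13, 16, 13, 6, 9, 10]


Sorted: [4, 4, 6, 7, 7, 9, 10, 13, 13, 16, 17]
Mean = 106/11
Median = 9
Freq: {7: 2, 17: 1, 4: 2, 13: 2, 16: 1, 6: 1, 9: 1, 10: 1}
Mode: [4, 7, 13]

Mean=106/11, Median=9, Mode=[4, 7, 13]


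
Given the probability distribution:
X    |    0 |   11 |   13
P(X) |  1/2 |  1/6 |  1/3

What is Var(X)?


E[X] = 37/6
E[X²] = 153/2
Var(X) = E[X²] - (E[X])² = 153/2 - 1369/36 = 1385/36

Var(X) = 1385/36 ≈ 38.4722


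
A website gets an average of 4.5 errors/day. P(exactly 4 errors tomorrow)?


Poisson(λ=4.5): P(X=4) = e^(-λ)×λ^k/k!
= e^(-4.5) × 4.5^4 / 4!
≈ 0.01110899654 × 410.0625 / 24 ≈ 0.189808

P(X=4) ≈ 0.189808 ≈ 18.98%


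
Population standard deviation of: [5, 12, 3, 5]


Mean = 25/4
  (5-25/4)²=25/16
  (12-25/4)²=529/16
  (3-25/4)²=169/16
  (5-25/4)²=25/16
Σ(x-μ)² = 187/4
σ² = (187/4)/4 = 187/16

σ = √(187/16) ≈ 3.4187


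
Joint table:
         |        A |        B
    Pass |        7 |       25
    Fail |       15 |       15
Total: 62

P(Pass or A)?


P(Pass∨A) = P(Pass) + P(A) - P(Pass∧A)
= (32 + 22 - 7)/62 = 47/62

P = 47/62 ≈ 75.81%


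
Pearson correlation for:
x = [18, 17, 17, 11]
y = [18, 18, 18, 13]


n=4, Σx=63, Σy=67, Σxy=1079, Σx²=1023, Σy²=1141
r = (4×1079 - 63×67)/√((4×1023 - 63²)(4×1141 - 67²))
= 95/√(123×75) = 95/√9225 ≈ 95/96.0469 ≈ 0.9891

r ≈ 0.9891


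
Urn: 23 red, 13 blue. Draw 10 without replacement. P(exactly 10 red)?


Hypergeometric: C(23,10)×C(13,0)/C(36,10)
= 1144066×1/254186856 = 437/97092

P(X=10) = 437/97092 ≈ 0.45%


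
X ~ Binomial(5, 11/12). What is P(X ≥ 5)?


P(X ≥ 5) = Σ P(X=i) for i=5..5
P(X=5) = 161051/248832
Sum = 161051/248832

P(X ≥ 5) = 161051/248832 ≈ 64.72%


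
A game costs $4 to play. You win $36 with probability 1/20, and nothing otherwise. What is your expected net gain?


E[gain] = (36-4)×1/20 + (-4)×19/20
= 8/5 - 19/5 = -11/5

Expected net gain = $-11/5 ≈ $-2.20


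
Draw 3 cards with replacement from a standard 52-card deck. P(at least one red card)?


P(not a red card) = 26/52 = 1/2
P(none in 3 draws) = (1/2)^3 = 1/8
P(≥1 red card) = 1 - 1/8 = 7/8

P = 7/8 ≈ 87.50%


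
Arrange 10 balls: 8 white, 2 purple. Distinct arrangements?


10!/(8!×2!) = 45

45


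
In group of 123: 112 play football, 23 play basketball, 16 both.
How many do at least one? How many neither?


|A∪B| = 112+23-16 = 119
Neither = 123-119 = 4

At least one: 119; Neither: 4


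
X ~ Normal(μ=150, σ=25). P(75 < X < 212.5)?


z₁=(75-150)/25=-3.0, z₂=(212.5-150)/25=2.5
P = Φ(2.5) - Φ(-3.0) = 0.993790 - 0.001350 = 0.992440 ≈ 0.9924

P(75 < X < 212.5) ≈ 0.9924


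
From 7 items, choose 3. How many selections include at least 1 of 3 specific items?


Complement: C(7,3) - C(4,3) = 35 - 4 = 31

31


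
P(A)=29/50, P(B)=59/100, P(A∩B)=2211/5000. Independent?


P(A)×P(B) = 1711/5000
P(A∩B) = 2211/5000
Not equal → NOT independent

No, not independent


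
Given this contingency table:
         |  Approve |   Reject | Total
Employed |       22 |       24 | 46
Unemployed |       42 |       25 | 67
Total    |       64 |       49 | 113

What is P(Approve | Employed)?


P(Approve | Employed) = 22/(22+24) = 22/46 = 11/23

P(Approve|Employed) = 11/23 ≈ 47.83%


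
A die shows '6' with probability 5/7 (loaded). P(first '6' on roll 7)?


Geometric: P(X=7) = (1-p)^(k-1)×p = (2/7)^6×5/7 = 320/823543

P(X=7) = 320/823543 ≈ 0.04%


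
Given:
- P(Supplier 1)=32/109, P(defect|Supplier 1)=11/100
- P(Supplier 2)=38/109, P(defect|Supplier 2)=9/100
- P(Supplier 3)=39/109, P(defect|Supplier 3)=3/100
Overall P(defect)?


P(B) = Σ P(B|Aᵢ)×P(Aᵢ)
  11/100×32/109 = 88/2725
  9/100×38/109 = 171/5450
  3/100×39/109 = 117/10900
Sum = 811/10900

P(defect) = 811/10900 ≈ 7.44%


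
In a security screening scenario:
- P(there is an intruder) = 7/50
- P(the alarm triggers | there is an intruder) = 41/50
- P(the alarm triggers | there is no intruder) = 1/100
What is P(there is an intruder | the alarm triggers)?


Using Bayes' theorem:
P(A|B) = P(B|A)·P(A) / P(B)

P(the alarm triggers) = 41/50 × 7/50 + 1/100 × 43/50
= 287/2500 + 43/5000 = 617/5000

P(there is an intruder|the alarm triggers) = (287/2500) / (617/5000) = 574/617

P(there is an intruder|the alarm triggers) = 574/617 ≈ 93.03%


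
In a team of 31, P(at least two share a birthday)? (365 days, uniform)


P(all different) = Π(365-i)/365 for i=0..30
= 0.269545
P(match) = 1 - 0.269545 = 0.730455

P ≈ 0.7305 ≈ 73.05%


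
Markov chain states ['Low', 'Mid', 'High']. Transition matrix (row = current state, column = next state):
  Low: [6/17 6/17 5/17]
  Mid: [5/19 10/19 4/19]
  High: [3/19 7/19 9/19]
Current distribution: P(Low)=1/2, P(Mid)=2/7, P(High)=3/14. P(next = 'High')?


P(next=High) = Σᵢ P(now=i)×P(i→High)
= 1/2×5/17 + 2/7×4/19 + 3/14×9/19
= 5/34 + 8/133 + 27/266 = 698/2261

P = 698/2261 ≈ 0.3087


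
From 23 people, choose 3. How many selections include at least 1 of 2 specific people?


Complement: C(23,3) - C(21,3) = 1771 - 1330 = 441

441


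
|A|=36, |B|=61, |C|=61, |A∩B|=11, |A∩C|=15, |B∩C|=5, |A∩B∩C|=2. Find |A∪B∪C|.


|A∪B∪C| = 36+61+61-11-15-5+2 = 129

|A∪B∪C| = 129


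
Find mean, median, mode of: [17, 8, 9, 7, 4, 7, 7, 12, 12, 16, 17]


Sorted: [4, 7, 7, 7, 8, 9, 12, 12, 16, 17, 17]
Mean = 116/11
Median = 9
Freq: {17: 2, 8: 1, 9: 1, 7: 3, 4: 1, 12: 2, 16: 1}
Mode: [7]

Mean=116/11, Median=9, Mode=7


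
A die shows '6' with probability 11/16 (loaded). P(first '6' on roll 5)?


Geometric: P(X=5) = (1-p)^(k-1)×p = (5/16)^4×11/16 = 6875/1048576

P(X=5) = 6875/1048576 ≈ 0.66%


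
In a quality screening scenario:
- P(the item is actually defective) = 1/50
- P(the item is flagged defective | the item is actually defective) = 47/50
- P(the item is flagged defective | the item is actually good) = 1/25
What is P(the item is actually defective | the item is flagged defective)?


Using Bayes' theorem:
P(A|B) = P(B|A)·P(A) / P(B)

P(the item is flagged defective) = 47/50 × 1/50 + 1/25 × 49/50
= 47/2500 + 49/1250 = 29/500

P(the item is actually defective|the item is flagged defective) = (47/2500) / (29/500) = 47/145

P(the item is actually defective|the item is flagged defective) = 47/145 ≈ 32.41%


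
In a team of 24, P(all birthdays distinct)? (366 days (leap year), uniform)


P(all different) = Π(366-i)/366 for i=0..23
= (366/366)×(365/366)×...×(343/366)
= 0.462654

P ≈ 0.4627 ≈ 46.27%


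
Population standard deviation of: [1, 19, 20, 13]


Mean = 53/4
  (1-53/4)²=2401/16
  (19-53/4)²=529/16
  (20-53/4)²=729/16
  (13-53/4)²=1/16
Σ(x-μ)² = 915/4
σ² = (915/4)/4 = 915/16

σ = √(915/16) ≈ 7.5622


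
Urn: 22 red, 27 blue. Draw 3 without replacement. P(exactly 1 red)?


Hypergeometric: C(22,1)×C(27,2)/C(49,3)
= 22×351/18424 = 3861/9212

P(X=1) = 3861/9212 ≈ 41.91%


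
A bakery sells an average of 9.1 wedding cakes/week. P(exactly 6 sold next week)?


Poisson(λ=9.1): P(X=6) = e^(-λ)×λ^k/k!
= e^(-9.1) × 9.1^6 / 6!
≈ 0.0001116658085 × 567869.252041 / 720 ≈ 0.088072

P(X=6) ≈ 0.088072 ≈ 8.81%


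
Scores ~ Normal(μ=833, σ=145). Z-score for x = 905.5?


z = (x - μ)/σ = (905.5 - 833)/145 = 0.5

z = 0.5


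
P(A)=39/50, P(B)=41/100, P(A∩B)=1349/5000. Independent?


P(A)×P(B) = 1599/5000
P(A∩B) = 1349/5000
Not equal → NOT independent

No, not independent


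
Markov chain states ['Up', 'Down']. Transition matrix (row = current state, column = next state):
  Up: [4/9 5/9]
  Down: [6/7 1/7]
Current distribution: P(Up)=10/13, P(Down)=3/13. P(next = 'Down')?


P(next=Down) = Σᵢ P(now=i)×P(i→Down)
= 10/13×5/9 + 3/13×1/7
= 50/117 + 3/91 = 29/63

P = 29/63 ≈ 0.4603


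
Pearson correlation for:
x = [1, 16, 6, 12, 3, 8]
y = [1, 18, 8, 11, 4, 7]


n=6, Σx=46, Σy=49, Σxy=537, Σx²=510, Σy²=575
r = (6×537 - 46×49)/√((6×510 - 46²)(6×575 - 49²))
= 968/√(944×1049) = 968/√990256 ≈ 968/995.1161 ≈ 0.9728

r ≈ 0.9728


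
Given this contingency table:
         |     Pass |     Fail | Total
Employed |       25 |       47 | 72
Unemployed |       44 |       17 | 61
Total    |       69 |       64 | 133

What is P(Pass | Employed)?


P(Pass | Employed) = 25/(25+47) = 25/72

P(Pass|Employed) = 25/72 ≈ 34.72%


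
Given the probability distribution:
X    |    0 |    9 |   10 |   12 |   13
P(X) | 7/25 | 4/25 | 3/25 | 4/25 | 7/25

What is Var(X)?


E[X] = 41/5
E[X²] = 2383/25
Var(X) = E[X²] - (E[X])² = 2383/25 - 1681/25 = 702/25

Var(X) = 702/25 ≈ 28.0800


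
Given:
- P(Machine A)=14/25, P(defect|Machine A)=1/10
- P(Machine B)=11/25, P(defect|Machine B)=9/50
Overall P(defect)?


P(B) = Σ P(B|Aᵢ)×P(Aᵢ)
  1/10×14/25 = 7/125
  9/50×11/25 = 99/1250
Sum = 169/1250

P(defect) = 169/1250 ≈ 13.52%


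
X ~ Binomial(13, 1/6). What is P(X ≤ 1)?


P(X ≤ 1) = Σ P(X=i) for i=0..1
P(X=0) = 1220703125/13060694016
P(X=1) = 3173828125/13060694016
Sum = 244140625/725594112

P(X ≤ 1) = 244140625/725594112 ≈ 33.65%


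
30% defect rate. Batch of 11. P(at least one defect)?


P(all good) = (7/10)^11 = 1977326743/100000000000
P(≥1 defect) = 98022673257/100000000000

P = 98022673257/100000000000 ≈ 98.02%


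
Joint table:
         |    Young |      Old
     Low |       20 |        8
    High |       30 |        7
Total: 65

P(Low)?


P(Low) = (20+8)/65 = 28/65

P(Low) = 28/65 ≈ 43.08%


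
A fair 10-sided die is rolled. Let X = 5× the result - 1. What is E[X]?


E[die] = (1+10)/2 = 11/2
E[X] = 5×11/2 - 1 = 53/2

E[X] = 53/2


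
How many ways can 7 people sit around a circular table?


Circular arrangements of 7 distinct objects: fix one position to break rotational symmetry.
(n-1)! = 6! = 720

720


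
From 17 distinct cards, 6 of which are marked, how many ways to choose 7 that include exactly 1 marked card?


Choose 1 of the 6 marked cards and 6 of the other 11 cards:
C(6,1)×C(11,6) = 6×462 = 2772

2772


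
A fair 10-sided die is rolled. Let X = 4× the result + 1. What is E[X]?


E[die] = (1+10)/2 = 11/2
E[X] = 4×11/2 + 1 = 23

E[X] = 23


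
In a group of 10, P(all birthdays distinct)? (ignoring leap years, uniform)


P(all different) = Π(365-i)/365 for i=0..9
= (365/365)×(364/365)×...×(356/365)
= 0.883052

P ≈ 0.8831 ≈ 88.31%


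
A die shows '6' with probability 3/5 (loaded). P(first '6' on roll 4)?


Geometric: P(X=4) = (1-p)^(k-1)×p = (2/5)^3×3/5 = 24/625

P(X=4) = 24/625 ≈ 3.84%


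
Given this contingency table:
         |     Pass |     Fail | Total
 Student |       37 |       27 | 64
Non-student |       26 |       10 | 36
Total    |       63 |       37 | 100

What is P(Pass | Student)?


P(Pass | Student) = 37/(37+27) = 37/64

P(Pass|Student) = 37/64 ≈ 57.81%


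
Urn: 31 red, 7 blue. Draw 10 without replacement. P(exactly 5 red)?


Hypergeometric: C(31,5)×C(7,5)/C(38,10)
= 169911×21/472733756 = 3969/525844

P(X=5) = 3969/525844 ≈ 0.75%


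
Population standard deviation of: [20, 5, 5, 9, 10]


Mean = 49/5
  (20-49/5)²=2601/25
  (5-49/5)²=576/25
  (5-49/5)²=576/25
  (9-49/5)²=16/25
  (10-49/5)²=1/25
Σ(x-μ)² = 754/5
σ² = (754/5)/5 = 754/25

σ = √(754/25) ≈ 5.4918


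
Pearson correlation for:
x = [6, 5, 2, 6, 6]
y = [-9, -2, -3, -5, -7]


n=5, Σx=25, Σy=-26, Σxy=-142, Σx²=137, Σy²=168
r = (5×(-142) - 25×(-26))/√((5×137 - 25²)(5×168 - (-26)²))
= -60/√(60×164) = -60/√9840 ≈ -60/99.1968 ≈ -0.6049

r ≈ -0.6049


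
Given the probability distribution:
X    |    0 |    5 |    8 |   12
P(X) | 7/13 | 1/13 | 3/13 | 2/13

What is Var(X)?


E[X] = 53/13
E[X²] = 505/13
Var(X) = E[X²] - (E[X])² = 505/13 - 2809/169 = 3756/169

Var(X) = 3756/169 ≈ 22.2249


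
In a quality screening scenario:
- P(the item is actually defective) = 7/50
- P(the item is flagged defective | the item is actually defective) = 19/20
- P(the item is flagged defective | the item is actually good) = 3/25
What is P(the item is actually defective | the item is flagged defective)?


Using Bayes' theorem:
P(A|B) = P(B|A)·P(A) / P(B)

P(the item is flagged defective) = 19/20 × 7/50 + 3/25 × 43/50
= 133/1000 + 129/1250 = 1181/5000

P(the item is actually defective|the item is flagged defective) = (133/1000) / (1181/5000) = 665/1181

P(the item is actually defective|the item is flagged defective) = 665/1181 ≈ 56.31%


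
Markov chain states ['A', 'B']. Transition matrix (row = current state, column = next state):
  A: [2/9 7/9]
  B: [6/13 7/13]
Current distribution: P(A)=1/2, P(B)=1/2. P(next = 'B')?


P(next=B) = Σᵢ P(now=i)×P(i→B)
= 1/2×7/9 + 1/2×7/13
= 7/18 + 7/26 = 77/117

P = 77/117 ≈ 0.6581


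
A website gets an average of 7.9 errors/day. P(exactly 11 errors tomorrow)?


Poisson(λ=7.9): P(X=11) = e^(-λ)×λ^k/k!
= e^(-7.9) × 7.9^11 / 11!
≈ 0.0003707435405 × 7479938105.28 / 39916800 ≈ 0.069473

P(X=11) ≈ 0.069473 ≈ 6.95%


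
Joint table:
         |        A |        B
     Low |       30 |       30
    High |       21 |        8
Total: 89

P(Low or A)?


P(Low∨A) = P(Low) + P(A) - P(Low∧A)
= (60 + 51 - 30)/89 = 81/89

P = 81/89 ≈ 91.01%


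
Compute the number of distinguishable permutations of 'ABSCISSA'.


Letters: 8, freq: {'A': 2, 'B': 1, 'S': 3, 'C': 1, 'I': 1}
8!/(2!×1!×3!×1!×1!) = 40320/12 = 3360

3360


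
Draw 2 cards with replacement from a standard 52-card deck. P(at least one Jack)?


P(not a Jack) = 48/52 = 12/13
P(none in 2 draws) = (12/13)^2 = 144/169
P(≥1 Jack) = 1 - 144/169 = 25/169

P = 25/169 ≈ 14.79%


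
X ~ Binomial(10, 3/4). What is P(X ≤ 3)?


P(X ≤ 3) = Σ P(X=i) for i=0..3
P(X=0) = 1/1048576
P(X=1) = 15/524288
P(X=2) = 405/1048576
P(X=3) = 405/131072
Sum = 919/262144

P(X ≤ 3) = 919/262144 ≈ 0.35%


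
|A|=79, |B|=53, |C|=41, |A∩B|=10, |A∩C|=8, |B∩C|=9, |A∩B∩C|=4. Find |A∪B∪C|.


|A∪B∪C| = 79+53+41-10-8-9+4 = 150

|A∪B∪C| = 150


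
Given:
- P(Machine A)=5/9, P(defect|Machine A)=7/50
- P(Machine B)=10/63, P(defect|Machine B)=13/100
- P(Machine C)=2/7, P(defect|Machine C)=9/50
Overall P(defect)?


P(B) = Σ P(B|Aᵢ)×P(Aᵢ)
  7/50×5/9 = 7/90
  13/100×10/63 = 13/630
  9/50×2/7 = 9/175
Sum = 236/1575

P(defect) = 236/1575 ≈ 14.98%


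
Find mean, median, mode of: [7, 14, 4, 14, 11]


Sorted: [4, 7, 11, 14, 14]
Mean = 50/5 = 10
Median = 11
Freq: {7: 1, 14: 2, 4: 1, 11: 1}
Mode: [14]

Mean=10, Median=11, Mode=14


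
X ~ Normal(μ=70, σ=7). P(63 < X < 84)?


z₁=(63-70)/7=-1.0, z₂=(84-70)/7=2.0
P = Φ(2.0) - Φ(-1.0) = 0.977250 - 0.158655 = 0.818595 ≈ 0.8186

P(63 < X < 84) ≈ 0.8186


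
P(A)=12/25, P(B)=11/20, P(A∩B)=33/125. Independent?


P(A)×P(B) = 33/125
P(A∩B) = 33/125
Equal ✓ → Independent

Yes, independent


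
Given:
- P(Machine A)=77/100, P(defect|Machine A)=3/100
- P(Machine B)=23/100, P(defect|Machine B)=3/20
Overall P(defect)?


P(B) = Σ P(B|Aᵢ)×P(Aᵢ)
  3/100×77/100 = 231/10000
  3/20×23/100 = 69/2000
Sum = 36/625

P(defect) = 36/625 ≈ 5.76%


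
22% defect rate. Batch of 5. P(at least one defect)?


P(all good) = (39/50)^5 = 90224199/312500000
P(≥1 defect) = 222275801/312500000

P = 222275801/312500000 ≈ 71.13%


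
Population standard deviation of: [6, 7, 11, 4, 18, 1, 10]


Mean = 57/7
  (6-57/7)²=225/49
  (7-57/7)²=64/49
  (11-57/7)²=400/49
  (4-57/7)²=841/49
  (18-57/7)²=4761/49
  (1-57/7)²=2500/49
  (10-57/7)²=169/49
Σ(x-μ)² = 1280/7
σ² = (1280/7)/7 = 1280/49

σ = √(1280/49) ≈ 5.1110


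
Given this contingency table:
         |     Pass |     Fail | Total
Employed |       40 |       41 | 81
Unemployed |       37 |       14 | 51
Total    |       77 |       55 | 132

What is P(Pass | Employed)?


P(Pass | Employed) = 40/(40+41) = 40/81

P(Pass|Employed) = 40/81 ≈ 49.38%


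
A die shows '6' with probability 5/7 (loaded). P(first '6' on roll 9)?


Geometric: P(X=9) = (1-p)^(k-1)×p = (2/7)^8×5/7 = 1280/40353607

P(X=9) = 1280/40353607 ≈ 0.00%


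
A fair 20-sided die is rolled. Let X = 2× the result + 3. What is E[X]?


E[die] = (1+20)/2 = 21/2
E[X] = 2×21/2 + 3 = 24

E[X] = 24


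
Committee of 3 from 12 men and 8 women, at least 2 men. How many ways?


Count by #men:
  2M,1W: C(12,2)×C(8,1)=528
  3M,0W: C(12,3)×C(8,0)=220
Total = 748

748


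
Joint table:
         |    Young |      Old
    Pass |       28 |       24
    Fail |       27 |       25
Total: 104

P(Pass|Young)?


P(Pass|Young) = 28/(28+27) = 28/55

P = 28/55 ≈ 50.91%


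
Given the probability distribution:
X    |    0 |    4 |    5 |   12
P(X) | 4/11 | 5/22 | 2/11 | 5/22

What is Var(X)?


E[X] = 50/11
E[X²] = 450/11
Var(X) = E[X²] - (E[X])² = 450/11 - 2500/121 = 2450/121

Var(X) = 2450/121 ≈ 20.2479


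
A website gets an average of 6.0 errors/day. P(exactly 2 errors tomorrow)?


Poisson(λ=6.0): P(X=2) = e^(-λ)×λ^k/k!
= e^(-6.0) × 6.0^2 / 2!
≈ 0.002478752177 × 36 / 2 ≈ 0.044618

P(X=2) ≈ 0.044618 ≈ 4.46%


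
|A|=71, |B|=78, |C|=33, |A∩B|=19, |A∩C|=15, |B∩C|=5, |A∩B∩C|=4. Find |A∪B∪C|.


|A∪B∪C| = 71+78+33-19-15-5+4 = 147

|A∪B∪C| = 147


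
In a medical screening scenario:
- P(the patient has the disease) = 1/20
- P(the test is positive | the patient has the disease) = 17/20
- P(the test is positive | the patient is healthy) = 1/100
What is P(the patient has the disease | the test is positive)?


Using Bayes' theorem:
P(A|B) = P(B|A)·P(A) / P(B)

P(the test is positive) = 17/20 × 1/20 + 1/100 × 19/20
= 17/400 + 19/2000 = 13/250

P(the patient has the disease|the test is positive) = (17/400) / (13/250) = 85/104

P(the patient has the disease|the test is positive) = 85/104 ≈ 81.73%


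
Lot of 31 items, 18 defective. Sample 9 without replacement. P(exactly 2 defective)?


Hypergeometric: C(18,2)×C(13,7)/C(31,9)
= 153×1716/20160075 = 6732/516925

P(X=2) = 6732/516925 ≈ 1.30%


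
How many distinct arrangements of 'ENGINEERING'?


Letters: 11, freq: {'E': 3, 'N': 3, 'G': 2, 'I': 2, 'R': 1}
11!/(3!×3!×2!×2!×1!) = 39916800/144 = 277200

277200


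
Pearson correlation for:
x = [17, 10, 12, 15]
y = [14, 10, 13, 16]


n=4, Σx=54, Σy=53, Σxy=734, Σx²=758, Σy²=721
r = (4×734 - 54×53)/√((4×758 - 54²)(4×721 - 53²))
= 74/√(116×75) = 74/√8700 ≈ 74/93.2738 ≈ 0.7934

r ≈ 0.7934


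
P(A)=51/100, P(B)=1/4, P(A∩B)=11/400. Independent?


P(A)×P(B) = 51/400
P(A∩B) = 11/400
Not equal → NOT independent

No, not independent


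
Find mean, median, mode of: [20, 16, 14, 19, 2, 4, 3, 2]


Sorted: [2, 2, 3, 4, 14, 16, 19, 20]
Mean = 80/8 = 10
Median = 9
Freq: {20: 1, 16: 1, 14: 1, 19: 1, 2: 2, 4: 1, 3: 1}
Mode: [2]

Mean=10, Median=9, Mode=2


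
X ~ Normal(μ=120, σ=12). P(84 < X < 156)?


z₁=(84-120)/12=-3.0, z₂=(156-120)/12=3.0
P = Φ(3.0) - Φ(-3.0) = 0.998650 - 0.001350 = 0.997300 ≈ 0.9973

P(84 < X < 156) ≈ 0.9973


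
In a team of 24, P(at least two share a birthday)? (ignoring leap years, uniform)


P(all different) = Π(365-i)/365 for i=0..23
= 0.461656
P(match) = 1 - 0.461656 = 0.538344

P ≈ 0.5383 ≈ 53.83%


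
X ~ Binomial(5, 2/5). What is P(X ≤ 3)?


P(X ≤ 3) = Σ P(X=i) for i=0..3
P(X=0) = 243/3125
P(X=1) = 162/625
P(X=2) = 216/625
P(X=3) = 144/625
Sum = 2853/3125

P(X ≤ 3) = 2853/3125 ≈ 91.30%


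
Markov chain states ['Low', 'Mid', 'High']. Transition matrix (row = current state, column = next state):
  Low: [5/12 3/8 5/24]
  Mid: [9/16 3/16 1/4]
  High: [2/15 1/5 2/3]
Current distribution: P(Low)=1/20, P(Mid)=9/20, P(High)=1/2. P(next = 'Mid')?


P(next=Mid) = Σᵢ P(now=i)×P(i→Mid)
= 1/20×3/8 + 9/20×3/16 + 1/2×1/5
= 3/160 + 27/320 + 1/10 = 13/64

P = 13/64 ≈ 0.2031


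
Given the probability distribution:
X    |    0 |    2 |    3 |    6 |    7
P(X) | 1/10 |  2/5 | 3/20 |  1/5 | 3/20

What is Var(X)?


E[X] = 7/2
E[X²] = 35/2
Var(X) = E[X²] - (E[X])² = 35/2 - 49/4 = 21/4

Var(X) = 21/4 ≈ 5.2500


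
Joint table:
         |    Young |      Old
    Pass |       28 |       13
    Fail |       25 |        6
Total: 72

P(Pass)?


P(Pass) = (28+13)/72 = 41/72

P(Pass) = 41/72 ≈ 56.94%


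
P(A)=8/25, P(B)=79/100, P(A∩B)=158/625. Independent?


P(A)×P(B) = 158/625
P(A∩B) = 158/625
Equal ✓ → Independent

Yes, independent


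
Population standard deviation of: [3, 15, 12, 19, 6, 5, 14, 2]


Mean = 76/8 = 19/2
  (3-19/2)²=169/4
  (15-19/2)²=121/4
  (12-19/2)²=25/4
  (19-19/2)²=361/4
  (6-19/2)²=49/4
  (5-19/2)²=81/4
  (14-19/2)²=81/4
  (2-19/2)²=225/4
Σ(x-μ)² = 278
σ² = 278/8 = 139/4

σ = √(139/4) ≈ 5.8949


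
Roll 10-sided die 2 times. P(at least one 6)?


P(no 6)^2 = (9/10)^2 = 81/100
P(≥1) = 1 - 81/100 = 19/100

P = 19/100 ≈ 19.00%


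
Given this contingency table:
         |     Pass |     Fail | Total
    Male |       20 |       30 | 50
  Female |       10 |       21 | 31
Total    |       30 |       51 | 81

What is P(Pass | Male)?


P(Pass | Male) = 20/(20+30) = 20/50 = 2/5

P(Pass|Male) = 2/5 ≈ 40.00%


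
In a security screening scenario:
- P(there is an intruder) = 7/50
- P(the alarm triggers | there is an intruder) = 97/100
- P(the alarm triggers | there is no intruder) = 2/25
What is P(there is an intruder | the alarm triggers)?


Using Bayes' theorem:
P(A|B) = P(B|A)·P(A) / P(B)

P(the alarm triggers) = 97/100 × 7/50 + 2/25 × 43/50
= 679/5000 + 43/625 = 1023/5000

P(there is an intruder|the alarm triggers) = (679/5000) / (1023/5000) = 679/1023

P(there is an intruder|the alarm triggers) = 679/1023 ≈ 66.37%


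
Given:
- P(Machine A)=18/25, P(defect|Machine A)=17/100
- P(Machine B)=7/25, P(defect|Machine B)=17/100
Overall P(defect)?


P(B) = Σ P(B|Aᵢ)×P(Aᵢ)
  17/100×18/25 = 153/1250
  17/100×7/25 = 119/2500
Sum = 17/100

P(defect) = 17/100 ≈ 17.00%


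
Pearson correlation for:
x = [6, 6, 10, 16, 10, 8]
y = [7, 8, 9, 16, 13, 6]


n=6, Σx=56, Σy=59, Σxy=614, Σx²=592, Σy²=655
r = (6×614 - 56×59)/√((6×592 - 56²)(6×655 - 59²))
= 380/√(416×449) = 380/√186784 ≈ 380/432.1851 ≈ 0.8793

r ≈ 0.8793


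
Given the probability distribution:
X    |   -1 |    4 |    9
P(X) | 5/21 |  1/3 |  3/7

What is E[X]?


E[X] = Σ x·P(X=x)
= (-1)×(5/21) + (4)×(1/3) + (9)×(3/7)
= 104/21

E[X] = 104/21


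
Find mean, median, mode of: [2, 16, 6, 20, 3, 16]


Sorted: [2, 3, 6, 16, 16, 20]
Mean = 63/6 = 21/2
Median = 11
Freq: {2: 1, 16: 2, 6: 1, 20: 1, 3: 1}
Mode: [16]

Mean=21/2, Median=11, Mode=16


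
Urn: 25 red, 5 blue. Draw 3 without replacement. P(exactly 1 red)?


Hypergeometric: C(25,1)×C(5,2)/C(30,3)
= 25×10/4060 = 25/406

P(X=1) = 25/406 ≈ 6.16%


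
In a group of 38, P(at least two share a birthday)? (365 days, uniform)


P(all different) = Π(365-i)/365 for i=0..37
= 0.135932
P(match) = 1 - 0.135932 = 0.864068

P ≈ 0.8641 ≈ 86.41%


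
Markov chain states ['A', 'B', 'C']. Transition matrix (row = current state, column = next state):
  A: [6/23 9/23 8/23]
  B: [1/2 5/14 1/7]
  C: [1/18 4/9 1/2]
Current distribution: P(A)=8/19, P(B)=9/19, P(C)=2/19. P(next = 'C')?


P(next=C) = Σᵢ P(now=i)×P(i→C)
= 8/19×8/23 + 9/19×1/7 + 2/19×1/2
= 64/437 + 9/133 + 1/19 = 816/3059

P = 816/3059 ≈ 0.2668


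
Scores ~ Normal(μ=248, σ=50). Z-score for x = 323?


z = (x - μ)/σ = (323 - 248)/50 = 1.5

z = 1.5


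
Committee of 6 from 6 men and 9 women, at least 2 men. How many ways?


Count by #men:
  2M,4W: C(6,2)×C(9,4)=1890
  3M,3W: C(6,3)×C(9,3)=1680
  4M,2W: C(6,4)×C(9,2)=540
  5M,1W: C(6,5)×C(9,1)=54
  6M,0W: C(6,6)×C(9,0)=1
Total = 4165

4165


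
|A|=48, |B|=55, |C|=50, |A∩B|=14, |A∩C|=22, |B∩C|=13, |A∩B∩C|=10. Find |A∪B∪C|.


|A∪B∪C| = 48+55+50-14-22-13+10 = 114

|A∪B∪C| = 114


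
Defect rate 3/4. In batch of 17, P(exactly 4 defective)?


Binomial: P(X=4) = C(17,4)×p^4×(1-p)^13
= 2380 × 81/256 × 1/67108864 = 48195/4294967296

P(X=4) = 48195/4294967296 ≈ 0.00%


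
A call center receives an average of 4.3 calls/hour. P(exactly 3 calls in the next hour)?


Poisson(λ=4.3): P(X=3) = e^(-λ)×λ^k/k!
= e^(-4.3) × 4.3^3 / 3!
≈ 0.01356855901 × 79.507 / 6 ≈ 0.179799

P(X=3) ≈ 0.179799 ≈ 17.98%


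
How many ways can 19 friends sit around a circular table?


Circular arrangements of 19 distinct objects: fix one position to break rotational symmetry.
(n-1)! = 18! = 6402373705728000

6402373705728000


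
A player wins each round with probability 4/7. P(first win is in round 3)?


Geometric: P(X=3) = (1-p)^(k-1)×p = (3/7)^2×4/7 = 36/343

P(X=3) = 36/343 ≈ 10.50%


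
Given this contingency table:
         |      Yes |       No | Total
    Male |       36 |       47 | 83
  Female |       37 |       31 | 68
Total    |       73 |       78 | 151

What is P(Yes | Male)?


P(Yes | Male) = 36/(36+47) = 36/83

P(Yes|Male) = 36/83 ≈ 43.37%


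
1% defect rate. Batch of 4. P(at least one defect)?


P(all good) = (99/100)^4 = 96059601/100000000
P(≥1 defect) = 3940399/100000000

P = 3940399/100000000 ≈ 3.94%


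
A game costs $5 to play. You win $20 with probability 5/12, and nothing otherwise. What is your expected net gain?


E[gain] = (20-5)×5/12 + (-5)×7/12
= 25/4 - 35/12 = 10/3

Expected net gain = $10/3 ≈ $3.33


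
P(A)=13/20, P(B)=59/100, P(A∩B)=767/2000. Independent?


P(A)×P(B) = 767/2000
P(A∩B) = 767/2000
Equal ✓ → Independent

Yes, independent


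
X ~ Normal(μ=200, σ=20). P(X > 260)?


z = (260-200)/20 = 3.0
P(X > 260) = 1 - P(Z ≤ 3.0) = 1 - 0.9987 = 0.0013

P(X > 260) ≈ 0.0013


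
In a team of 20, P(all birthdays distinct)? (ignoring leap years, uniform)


P(all different) = Π(365-i)/365 for i=0..19
= (365/365)×(364/365)×...×(346/365)
= 0.588562

P ≈ 0.5886 ≈ 58.86%


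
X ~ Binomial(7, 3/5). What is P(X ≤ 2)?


P(X ≤ 2) = Σ P(X=i) for i=0..2
P(X=0) = 128/78125
P(X=1) = 1344/78125
P(X=2) = 6048/78125
Sum = 1504/15625

P(X ≤ 2) = 1504/15625 ≈ 9.63%


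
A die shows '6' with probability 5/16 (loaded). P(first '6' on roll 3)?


Geometric: P(X=3) = (1-p)^(k-1)×p = (11/16)^2×5/16 = 605/4096

P(X=3) = 605/4096 ≈ 14.77%


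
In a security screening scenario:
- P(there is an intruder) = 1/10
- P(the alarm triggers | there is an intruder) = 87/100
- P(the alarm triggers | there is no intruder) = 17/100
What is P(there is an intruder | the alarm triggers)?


Using Bayes' theorem:
P(A|B) = P(B|A)·P(A) / P(B)

P(the alarm triggers) = 87/100 × 1/10 + 17/100 × 9/10
= 87/1000 + 153/1000 = 6/25

P(there is an intruder|the alarm triggers) = (87/1000) / (6/25) = 29/80

P(there is an intruder|the alarm triggers) = 29/80 ≈ 36.25%


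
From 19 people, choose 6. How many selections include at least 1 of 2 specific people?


Complement: C(19,6) - C(17,6) = 27132 - 12376 = 14756

14756


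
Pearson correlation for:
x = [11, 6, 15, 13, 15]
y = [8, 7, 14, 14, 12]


n=5, Σx=60, Σy=55, Σxy=702, Σx²=776, Σy²=649
r = (5×702 - 60×55)/√((5×776 - 60²)(5×649 - 55²))
= 210/√(280×220) = 210/√61600 ≈ 210/248.1935 ≈ 0.8461

r ≈ 0.8461


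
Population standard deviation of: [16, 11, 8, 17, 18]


Mean = 70/5 = 14
  (16-14)²=4
  (11-14)²=9
  (8-14)²=36
  (17-14)²=9
  (18-14)²=16
Σ(x-μ)² = 74
σ² = 74/5

σ = √(74/5) ≈ 3.8471


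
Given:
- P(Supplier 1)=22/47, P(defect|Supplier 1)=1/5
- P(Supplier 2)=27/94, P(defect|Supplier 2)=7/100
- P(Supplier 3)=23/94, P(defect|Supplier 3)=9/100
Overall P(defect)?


P(B) = Σ P(B|Aᵢ)×P(Aᵢ)
  1/5×22/47 = 22/235
  7/100×27/94 = 189/9400
  9/100×23/94 = 207/9400
Sum = 319/2350

P(defect) = 319/2350 ≈ 13.57%


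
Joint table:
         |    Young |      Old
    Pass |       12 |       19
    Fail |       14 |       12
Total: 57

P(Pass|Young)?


P(Pass|Young) = 12/(12+14) = 12/26 = 6/13

P = 6/13 ≈ 46.15%


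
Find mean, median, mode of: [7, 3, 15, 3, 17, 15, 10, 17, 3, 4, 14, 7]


Sorted: [3, 3, 3, 4, 7, 7, 10, 14, 15, 15, 17, 17]
Mean = 115/12
Median = 17/2
Freq: {7: 2, 3: 3, 15: 2, 17: 2, 10: 1, 4: 1, 14: 1}
Mode: [3]

Mean=115/12, Median=17/2, Mode=3


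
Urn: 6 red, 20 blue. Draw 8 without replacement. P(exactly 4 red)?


Hypergeometric: C(6,4)×C(20,4)/C(26,8)
= 15×4845/1562275 = 153/3289

P(X=4) = 153/3289 ≈ 4.65%


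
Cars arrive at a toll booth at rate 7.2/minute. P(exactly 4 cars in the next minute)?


Poisson(λ=7.2): P(X=4) = e^(-λ)×λ^k/k!
= e^(-7.2) × 7.2^4 / 4!
≈ 0.0007465858084 × 2687.3856 / 24 ≈ 0.083598

P(X=4) ≈ 0.083598 ≈ 8.36%


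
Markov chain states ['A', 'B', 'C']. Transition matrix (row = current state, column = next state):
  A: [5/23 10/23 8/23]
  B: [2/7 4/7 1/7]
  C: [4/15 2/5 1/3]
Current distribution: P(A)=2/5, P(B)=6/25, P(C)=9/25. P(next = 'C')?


P(next=C) = Σᵢ P(now=i)×P(i→C)
= 2/5×8/23 + 6/25×1/7 + 9/25×1/3
= 16/115 + 6/175 + 3/25 = 1181/4025

P = 1181/4025 ≈ 0.2934


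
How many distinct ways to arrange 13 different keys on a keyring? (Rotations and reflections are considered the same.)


Free circular arrangements: rotations and reflections both identified.
(n-1)!/2 = 12!/2 = 479001600/2 = 239500800

239500800


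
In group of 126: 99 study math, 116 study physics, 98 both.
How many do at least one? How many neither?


|A∪B| = 99+116-98 = 117
Neither = 126-117 = 9

At least one: 117; Neither: 9
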